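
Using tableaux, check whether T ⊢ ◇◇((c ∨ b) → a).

Invalid (countermodel exists)

Tableau for the negation ¬◇◇((c ∨ b) → a):
1. ¬◇◇((c ∨ b) → a), 0
2. ¬◇((c ∨ b) → a), 0
3. ¬((c ∨ b) → a), 0
4. c ∨ b, 0
5. ¬a, 0
6. b, 0
Accessibility: 0R0
The negation has an open branch (countermodel exists).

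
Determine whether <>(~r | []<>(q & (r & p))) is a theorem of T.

Not valid

Tableau for the negation ~<>(~r | []<>(q & (r & p))):
1. ~<>(~r | []<>(q & (r & p))), w0
2. ~(~r | []<>(q & (r & p))), w0   [~<>-rule on 1 via w0Rw0]
3. r, w0   [~|-rule on 2]
4. ~[]<>(q & (r & p)), w0   [~|-rule on 2]
5. ~<>(q & (r & p)), w1   [~[]-rule on 4: fresh world w1, w0Rw1]
6. ~(~r | []<>(q & (r & p))), w1   [~<>-rule on 1 via w0Rw1]
7. r, w1   [~|-rule on 6]
8. ~[]<>(q & (r & p)), w1   [~|-rule on 6]
9. ~(q & (r & p)), w1   [~<>-rule on 5 via w1Rw1]
10. ~(r & p), w1   [~&-rule on 9 (branches; this branch)]
11. ~p, w1   [~&-rule on 10 (branches; this branch)]
12. ~<>(q & (r & p)), w2   [~[]-rule on 8: fresh world w2, w1Rw2]
13. ~(q & (r & p)), w2   [~<>-rule on 5 via w1Rw2]
14. ~(r & p), w2   [~&-rule on 13 (branches; this branch)]
15. ~p, w2   [~&-rule on 14 (branches; this branch)]
Accessibility: w0Rw0, w0Rw1, w1Rw1, w1Rw2, w2Rw2
The negation has an open branch (countermodel exists).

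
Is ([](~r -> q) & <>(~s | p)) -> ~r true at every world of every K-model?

No, not valid

Tableau for the negation ~(([](~r -> q) & <>(~s | p)) -> ~r):
1. ~(([](~r -> q) & <>(~s | p)) -> ~r), w0
2. [](~r -> q) & <>(~s | p), w0
3. r, w0
4. [](~r -> q), w0
5. <>(~s | p), w0
6. ~s | p, w1
7. ~r -> q, w1
8. p, w1
9. q, w1
Accessibility: w0Rw1
The negation has an open branch (countermodel exists).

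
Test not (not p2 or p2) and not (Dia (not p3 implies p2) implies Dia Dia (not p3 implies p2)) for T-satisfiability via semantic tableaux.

Unsatisfiable (every branch closes)

1. not (not p2 or p2) and not (Dia (not p3 implies p2) implies Dia Dia (not p3 implies p2)), u
2. not (not p2 or p2), u
3. not (Dia (not p3 implies p2) implies Dia Dia (not p3 implies p2)), u
4. p2, u
5. not p2, u
Accessibility: uRu
Branch closes: p2 and not p2 both at u.
All branches of the tableau close; one closing branch shown above.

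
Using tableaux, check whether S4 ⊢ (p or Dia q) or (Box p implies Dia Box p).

Tableau for the negation not ((p or Dia q) or (Box p implies Dia Box p)):
1. not ((p or Dia q) or (Box p implies Dia Box p)), u
2. not (p or Dia q), u   [neg-or-rule on 1]
3. not (Box p implies Dia Box p), u   [neg-or-rule on 1]
4. not p, u   [neg-or-rule on 2]
5. not Dia q, u   [neg-or-rule on 2]
6. Box p, u   [neg-implies-rule on 3]
7. not Dia Box p, u   [neg-implies-rule on 3]
8. not q, u   [neg-Dia-rule on 5 via uRu]
9. p, u   [Box-rule on 6 via uRu]
Accessibility: uRu
Branch closes: p and not p both at u.
All branches of the negation close; one closing branch shown above.

Yes, valid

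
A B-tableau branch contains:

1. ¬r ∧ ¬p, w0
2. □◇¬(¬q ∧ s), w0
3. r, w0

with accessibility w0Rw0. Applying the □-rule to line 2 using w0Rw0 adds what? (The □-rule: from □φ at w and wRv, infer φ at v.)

◇¬(¬q ∧ s), w0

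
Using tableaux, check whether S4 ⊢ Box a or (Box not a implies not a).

Yes, valid

Tableau for the negation not (Box a or (Box not a implies not a)):
1. not (Box a or (Box not a implies not a)), 0
2. not Box a, 0
3. not (Box not a implies not a), 0
4. Box not a, 0
5. a, 0
6. not a, 0
Accessibility: 0R0
Branch closes: a and not a both at 0.
All branches of the negation close; one closing branch shown above.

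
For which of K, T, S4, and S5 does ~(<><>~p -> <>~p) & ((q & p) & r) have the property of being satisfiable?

T-tableau for the formula:
1. ~(<><>~p -> <>~p) & ((q & p) & r), u
2. ~(<><>~p -> <>~p), u
3. (q & p) & r, u
4. <><>~p, u
5. ~<>~p, u
6. q & p, u
7. r, u
8. q, u
9. p, u
10. <>~p, v
11. p, v
12. ~p, w
Accessibility: uRu, uRv, vRv, vRw, wRw
Complete open branch: satisfiable in T, hence also in K (this T-model is also a K-model).
S4-tableau for the formula:
1. ~(<><>~p -> <>~p) & ((q & p) & r), u
2. ~(<><>~p -> <>~p), u
3. (q & p) & r, u
4. <><>~p, u
5. ~<>~p, u
6. q & p, u
7. r, u
8. q, u
9. p, u
10. <>~p, v
11. p, v
12. ~p, w
13. p, w
Accessibility: uRu, uRv, uRw, vRv, vRw, wRw
Branch closes: p and ~p both at w.
Every branch closes (one shown): unsatisfiable in S4, hence also in S5 (every S5-frame is an S4-frame).

K, T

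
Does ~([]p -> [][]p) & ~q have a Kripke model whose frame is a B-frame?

Satisfiable

1. ~([]p -> [][]p) & ~q, 0
2. ~([]p -> [][]p), 0
3. ~q, 0
4. []p, 0
5. ~[][]p, 0
6. p, 0
7. ~[]p, 1
8. p, 1
9. ~p, 2
Accessibility: 0R0, 0R1, 1R0, 1R1, 1R2, 2R1, 2R2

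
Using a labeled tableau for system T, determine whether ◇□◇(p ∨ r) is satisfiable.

1. ◇□◇(p ∨ r), w0
2. □◇(p ∨ r), w1   [◇-rule on 1: fresh world w1, w0Rw1]
3. ◇(p ∨ r), w1   [□-rule on 2 via w1Rw1]
4. p ∨ r, w2   [◇-rule on 3: fresh world w2, w1Rw2]
5. ◇(p ∨ r), w2   [□-rule on 2 via w1Rw2]
6. r, w2   [∨-rule on 4 (branches; this branch)]
7. p ∨ r, w3   [◇-rule on 5: fresh world w3, w2Rw3]
8. r, w3   [∨-rule on 7 (branches; this branch)]
Accessibility: w0Rw0, w0Rw1, w1Rw1, w1Rw2, w2Rw2, w2Rw3, w3Rw3

Satisfiable (open branch found)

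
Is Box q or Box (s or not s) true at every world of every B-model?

Yes, valid

Tableau for the negation not (Box q or Box (s or not s)):
1. not (Box q or Box (s or not s)), u
2. not Box q, u
3. not Box (s or not s), u
4. not q, v
5. not (s or not s), w
6. not s, w
7. s, w
Accessibility: uRu, uRv, uRw, vRu, vRv, wRu, wRw
Branch closes: s and not s both at w.
All branches of the negation close; one closing branch shown above.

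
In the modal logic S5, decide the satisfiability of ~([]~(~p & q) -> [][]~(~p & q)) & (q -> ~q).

1. ~([]~(~p & q) -> [][]~(~p & q)) & (q -> ~q), 0
2. ~([]~(~p & q) -> [][]~(~p & q)), 0
3. q -> ~q, 0
4. []~(~p & q), 0
5. ~[][]~(~p & q), 0
6. ~(~p & q), 0
7. ~q, 0
8. ~[]~(~p & q), 1
9. ~(~p & q), 1
10. ~q, 1
11. ~p & q, 2
12. ~p, 2
13. q, 2
14. ~(~p & q), 2
15. ~q, 2
Accessibility: 0R0, 0R1, 0R2, 1R0, 1R1, 1R2, 2R0, 2R1, 2R2
Branch closes: q and ~q both at 2.
Every branch closes; the branch above is one of them.

Unsatisfiable (every branch closes)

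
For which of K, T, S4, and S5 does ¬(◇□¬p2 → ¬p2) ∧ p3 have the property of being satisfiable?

S5-tableau for the formula:
1. ¬(◇□¬p2 → ¬p2) ∧ p3, 0
2. ¬(◇□¬p2 → ¬p2), 0   [∧-rule on 1]
3. p3, 0   [∧-rule on 1]
4. ◇□¬p2, 0   [¬→-rule on 2]
5. p2, 0   [¬→-rule on 2]
6. □¬p2, 1   [◇-rule on 4: fresh world 1, 0R1]
7. ¬p2, 0   [□-rule on 6 via 1R0]
Accessibility: 0R0, 0R1, 1R0, 1R1
Branch closes: p2 and ¬p2 both at 0.
Every branch closes (one shown): unsatisfiable in S5.
S4-tableau for the formula:
1. ¬(◇□¬p2 → ¬p2) ∧ p3, 0
2. ¬(◇□¬p2 → ¬p2), 0   [∧-rule on 1]
3. p3, 0   [∧-rule on 1]
4. ◇□¬p2, 0   [¬→-rule on 2]
5. p2, 0   [¬→-rule on 2]
6. □¬p2, 1   [◇-rule on 4: fresh world 1, 0R1]
7. ¬p2, 1   [□-rule on 6 via 1R1]
Accessibility: 0R0, 0R1, 1R1
Complete open branch: satisfiable in S4, hence also in K, T (this S4-model is also a K-model and a T-model).

K, T, S4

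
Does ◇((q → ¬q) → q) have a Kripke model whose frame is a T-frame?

1. ◇((q → ¬q) → q), 0
2. (q → ¬q) → q, 1
3. q, 1
Accessibility: 0R0, 0R1, 1R1

Satisfiable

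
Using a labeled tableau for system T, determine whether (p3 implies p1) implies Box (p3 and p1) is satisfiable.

1. (p3 implies p1) implies Box (p3 and p1), w0
2. Box (p3 and p1), w0   [implies-rule on 1 (branches; this branch)]
3. p3 and p1, w0   [Box-rule on 2 via w0Rw0]
4. p3, w0   [and-rule on 3]
5. p1, w0   [and-rule on 3]
Accessibility: w0Rw0

Yes, satisfiable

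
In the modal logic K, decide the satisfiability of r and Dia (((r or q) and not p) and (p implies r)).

Satisfiable (open branch found)

1. r and Dia (((r or q) and not p) and (p implies r)), w0
2. r, w0
3. Dia (((r or q) and not p) and (p implies r)), w0
4. ((r or q) and not p) and (p implies r), w1
5. (r or q) and not p, w1
6. p implies r, w1
7. r or q, w1
8. not p, w1
9. r, w1
10. q, w1
Accessibility: w0Rw1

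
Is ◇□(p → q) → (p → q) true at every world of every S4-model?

Not valid

Tableau for the negation ¬(◇□(p → q) → (p → q)):
1. ¬(◇□(p → q) → (p → q)), w0
2. ◇□(p → q), w0
3. ¬(p → q), w0
4. p, w0
5. ¬q, w0
6. □(p → q), w1
7. p → q, w1
8. q, w1
Accessibility: w0Rw0, w0Rw1, w1Rw1
The negation has an open branch (countermodel exists).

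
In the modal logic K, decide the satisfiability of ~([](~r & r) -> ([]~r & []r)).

Unsatisfiable (every branch closes)

1. ~([](~r & r) -> ([]~r & []r)), 0
2. [](~r & r), 0
3. ~([]~r & []r), 0
4. ~[]r, 0
5. ~r, 1
6. ~r & r, 1
7. r, 1
Accessibility: 0R1
Branch closes: r and ~r both at 1.
(One branch shown.) All branches close.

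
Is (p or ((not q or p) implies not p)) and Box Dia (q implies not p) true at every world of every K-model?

Not valid

Tableau for the negation not ((p or ((not q or p) implies not p)) and Box Dia (q implies not p)):
1. not ((p or ((not q or p) implies not p)) and Box Dia (q implies not p)), w0
2. not Box Dia (q implies not p), w0   [neg-and-rule on 1 (branches; this branch)]
3. not Dia (q implies not p), w1   [neg-Box-rule on 2: fresh world w1, w0Rw1]
Accessibility: w0Rw1
The negation has an open branch (countermodel exists).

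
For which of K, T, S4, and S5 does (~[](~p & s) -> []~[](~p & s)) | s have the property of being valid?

S5-tableau for the negation ~((~[](~p & s) -> []~[](~p & s)) | s):
1. ~((~[](~p & s) -> []~[](~p & s)) | s), w0
2. ~(~[](~p & s) -> []~[](~p & s)), w0
3. ~s, w0
4. ~[](~p & s), w0
5. ~[]~[](~p & s), w0
6. ~(~p & s), w1
7. ~s, w1
8. [](~p & s), w2
9. ~p & s, w0
10. ~p, w0
11. s, w0
Accessibility: w0Rw0, w0Rw1, w0Rw2, w1Rw0, w1Rw1, w1Rw2, w2Rw0, w2Rw1, w2Rw2
Branch closes: s and ~s both at w0.
Every branch closes (one shown): valid in S5.
S4-tableau for the negation ~((~[](~p & s) -> []~[](~p & s)) | s):
1. ~((~[](~p & s) -> []~[](~p & s)) | s), w0
2. ~(~[](~p & s) -> []~[](~p & s)), w0
3. ~s, w0
4. ~[](~p & s), w0
5. ~[]~[](~p & s), w0
6. ~(~p & s), w1
7. ~s, w1
8. [](~p & s), w2
9. ~p & s, w2
10. ~p, w2
11. s, w2
Accessibility: w0Rw0, w0Rw1, w0Rw2, w1Rw1, w2Rw2
Complete open branch: countermodel on an S4-frame, so not valid in S4, nor in K, T (the same frame is also a K-frame and a T-frame).

S5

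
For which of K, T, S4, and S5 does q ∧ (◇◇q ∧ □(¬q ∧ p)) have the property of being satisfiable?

K-tableau for the formula:
1. q ∧ (◇◇q ∧ □(¬q ∧ p)), w0
2. q, w0
3. ◇◇q ∧ □(¬q ∧ p), w0
4. ◇◇q, w0
5. □(¬q ∧ p), w0
6. ◇q, w1
7. ¬q ∧ p, w1
8. ¬q, w1
9. p, w1
10. q, w2
Accessibility: w0Rw1, w1Rw2
Complete open branch: satisfiable in K.
T-tableau for the formula:
1. q ∧ (◇◇q ∧ □(¬q ∧ p)), w0
2. q, w0
3. ◇◇q ∧ □(¬q ∧ p), w0
4. ◇◇q, w0
5. □(¬q ∧ p), w0
6. ¬q ∧ p, w0
7. ¬q, w0
8. p, w0
Accessibility: w0Rw0
Branch closes: q and ¬q both at w0.
Every branch closes (one shown): unsatisfiable in T, hence also in S4, S5 (every S4/S5-frame is a T-frame).

K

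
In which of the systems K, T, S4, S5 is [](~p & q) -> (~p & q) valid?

T-tableau for the negation ~([](~p & q) -> (~p & q)):
1. ~([](~p & q) -> (~p & q)), 0
2. [](~p & q), 0
3. ~(~p & q), 0
4. ~p & q, 0
5. ~p, 0
6. q, 0
7. ~q, 0
Accessibility: 0R0
Branch closes: q and ~q both at 0.
Every branch closes (one shown): valid in T, hence also in S4, S5 (every theorem of T is a theorem of S4 and S5).
K-tableau for the negation ~([](~p & q) -> (~p & q)):
1. ~([](~p & q) -> (~p & q)), 0
2. [](~p & q), 0
3. ~(~p & q), 0
4. ~q, 0
Complete open branch: countermodel on a K-frame, so not valid in K.

T, S4, S5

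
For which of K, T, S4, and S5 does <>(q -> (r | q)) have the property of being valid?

K-tableau for the negation ~<>(q -> (r | q)):
1. ~<>(q -> (r | q)), 0
Complete open branch: countermodel on a K-frame, so not valid in K.
T-tableau for the negation ~<>(q -> (r | q)):
1. ~<>(q -> (r | q)), 0
2. ~(q -> (r | q)), 0   [~<>-rule on 1 via 0R0]
3. q, 0   [~->-rule on 2]
4. ~(r | q), 0   [~->-rule on 2]
5. ~r, 0   [~|-rule on 4]
6. ~q, 0   [~|-rule on 4]
Accessibility: 0R0
Branch closes: q and ~q both at 0.
Every branch closes (one shown): valid in T, hence also in S4, S5 (every theorem of T is a theorem of S4 and S5).

T, S4, S5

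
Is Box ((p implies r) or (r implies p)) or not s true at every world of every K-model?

Valid in K

Tableau for the negation not (Box ((p implies r) or (r implies p)) or not s):
1. not (Box ((p implies r) or (r implies p)) or not s), u
2. not Box ((p implies r) or (r implies p)), u
3. s, u
4. not ((p implies r) or (r implies p)), v
5. not (p implies r), v
6. not (r implies p), v
7. p, v
8. not r, v
9. r, v
10. not p, v
Accessibility: uRv
Branch closes: r and not r both at v.
All branches of the negation close; one closing branch shown above.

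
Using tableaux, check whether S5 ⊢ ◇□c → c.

Tableau for the negation ¬(◇□c → c):
1. ¬(◇□c → c), w0
2. ◇□c, w0
3. ¬c, w0
4. □c, w1
5. c, w0
Accessibility: w0Rw0, w0Rw1, w1Rw0, w1Rw1
Branch closes: c and ¬c both at w0.
All branches of the negation close; one closing branch shown above.

Yes, valid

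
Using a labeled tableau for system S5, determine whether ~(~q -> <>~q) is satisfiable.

Unsatisfiable

1. ~(~q -> <>~q), u
2. ~q, u
3. ~<>~q, u
4. q, u
Accessibility: uRu
Branch closes: q and ~q both at u.
(One branch shown.) All branches close.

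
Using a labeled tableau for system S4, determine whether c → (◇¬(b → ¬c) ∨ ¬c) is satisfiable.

1. c → (◇¬(b → ¬c) ∨ ¬c), u
2. ◇¬(b → ¬c) ∨ ¬c, u   [→-rule on 1 (branches; this branch)]
3. ¬c, u   [∨-rule on 2 (branches; this branch)]
Accessibility: uRu

Yes, satisfiable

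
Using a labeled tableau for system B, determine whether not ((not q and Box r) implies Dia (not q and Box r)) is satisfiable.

Unsatisfiable

1. not ((not q and Box r) implies Dia (not q and Box r)), 0
2. not q and Box r, 0   [neg-implies-rule on 1]
3. not Dia (not q and Box r), 0   [neg-implies-rule on 1]
4. not q, 0   [and-rule on 2]
5. Box r, 0   [and-rule on 2]
6. not (not q and Box r), 0   [neg-Dia-rule on 3 via 0R0]
7. r, 0   [Box-rule on 5 via 0R0]
8. not Box r, 0   [neg-and-rule on 6 (branches; this branch)]
9. not r, 1   [neg-Box-rule on 8: fresh world 1, 0R1]
10. not (not q and Box r), 1   [neg-Dia-rule on 3 via 0R1]
11. r, 1   [Box-rule on 5 via 0R1]
Accessibility: 0R0, 0R1, 1R0, 1R1
Branch closes: r and not r both at 1.
Every branch closes; the branch above is one of them.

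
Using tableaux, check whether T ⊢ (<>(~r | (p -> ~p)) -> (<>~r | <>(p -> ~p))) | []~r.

Valid

Tableau for the negation ~((<>(~r | (p -> ~p)) -> (<>~r | <>(p -> ~p))) | []~r):
1. ~((<>(~r | (p -> ~p)) -> (<>~r | <>(p -> ~p))) | []~r), u
2. ~(<>(~r | (p -> ~p)) -> (<>~r | <>(p -> ~p))), u
3. ~[]~r, u
4. <>(~r | (p -> ~p)), u
5. ~(<>~r | <>(p -> ~p)), u
6. ~<>~r, u
7. ~<>(p -> ~p), u
8. r, u
9. ~(p -> ~p), u
10. p, u
11. r, v
12. ~(p -> ~p), v
13. p, v
14. ~r | (p -> ~p), w
15. r, w
16. ~(p -> ~p), w
17. p, w
18. p -> ~p, w
19. ~p, w
Accessibility: uRu, uRv, uRw, vRv, wRw
Branch closes: p and ~p both at w.
Every branch of the negation's tableau closes; the branch above is one of them.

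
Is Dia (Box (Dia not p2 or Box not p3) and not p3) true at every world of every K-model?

No, not valid

Tableau for the negation not Dia (Box (Dia not p2 or Box not p3) and not p3):
1. not Dia (Box (Dia not p2 or Box not p3) and not p3), w0
The negation has an open branch (countermodel exists).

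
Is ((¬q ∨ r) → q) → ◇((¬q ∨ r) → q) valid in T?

Tableau for the negation ¬(((¬q ∨ r) → q) → ◇((¬q ∨ r) → q)):
1. ¬(((¬q ∨ r) → q) → ◇((¬q ∨ r) → q)), w0
2. (¬q ∨ r) → q, w0
3. ¬◇((¬q ∨ r) → q), w0
4. ¬((¬q ∨ r) → q), w0
5. ¬q ∨ r, w0
6. ¬q, w0
7. ¬(¬q ∨ r), w0
8. q, w0
9. ¬r, w0
Accessibility: w0Rw0
Branch closes: q and ¬q both at w0.
All branches of the negation close; one closing branch shown above.

Yes, valid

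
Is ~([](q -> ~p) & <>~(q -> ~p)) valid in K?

Yes, valid

Tableau for the negation [](q -> ~p) & <>~(q -> ~p):
1. [](q -> ~p) & <>~(q -> ~p), w0
2. [](q -> ~p), w0
3. <>~(q -> ~p), w0
4. ~(q -> ~p), w1
5. q, w1
6. p, w1
7. q -> ~p, w1
8. ~p, w1
Accessibility: w0Rw1
Branch closes: p and ~p both at w1.
Every branch of the negation's tableau closes; the branch above is one of them.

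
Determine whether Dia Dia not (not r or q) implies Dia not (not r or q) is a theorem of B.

Invalid (countermodel exists)

Tableau for the negation not (Dia Dia not (not r or q) implies Dia not (not r or q)):
1. not (Dia Dia not (not r or q) implies Dia not (not r or q)), u
2. Dia Dia not (not r or q), u
3. not Dia not (not r or q), u
4. not r or q, u
5. q, u
6. Dia not (not r or q), v
7. not r or q, v
8. q, v
9. not (not r or q), w
10. r, w
11. not q, w
Accessibility: uRu, uRv, vRu, vRv, vRw, wRv, wRw
The negation has an open branch (countermodel exists).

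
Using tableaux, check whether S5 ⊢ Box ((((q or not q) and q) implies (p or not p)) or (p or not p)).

Tableau for the negation not Box ((((q or not q) and q) implies (p or not p)) or (p or not p)):
1. not Box ((((q or not q) and q) implies (p or not p)) or (p or not p)), w0
2. not ((((q or not q) and q) implies (p or not p)) or (p or not p)), w1
3. not (((q or not q) and q) implies (p or not p)), w1
4. not (p or not p), w1
5. (q or not q) and q, w1
6. not p, w1
7. p, w1
Accessibility: w0Rw0, w0Rw1, w1Rw0, w1Rw1
Branch closes: p and not p both at w1.
All branches of the negation close; one closing branch shown above.

Yes, valid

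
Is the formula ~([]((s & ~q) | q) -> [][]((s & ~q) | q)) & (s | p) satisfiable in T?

1. ~([]((s & ~q) | q) -> [][]((s & ~q) | q)) & (s | p), 0
2. ~([]((s & ~q) | q) -> [][]((s & ~q) | q)), 0   [&-rule on 1]
3. s | p, 0   [&-rule on 1]
4. []((s & ~q) | q), 0   [~->-rule on 2]
5. ~[][]((s & ~q) | q), 0   [~->-rule on 2]
6. (s & ~q) | q, 0   [[]-rule on 4 via 0R0]
7. p, 0   [|-rule on 3 (branches; this branch)]
8. q, 0   [|-rule on 6 (branches; this branch)]
9. ~[]((s & ~q) | q), 1   [~[]-rule on 5: fresh world 1, 0R1]
10. (s & ~q) | q, 1   [[]-rule on 4 via 0R1]
11. q, 1   [|-rule on 10 (branches; this branch)]
12. ~((s & ~q) | q), 2   [~[]-rule on 9: fresh world 2, 1R2]
13. ~(s & ~q), 2   [~|-rule on 12]
14. ~q, 2   [~|-rule on 12]
15. ~s, 2   [~&-rule on 13 (branches; this branch)]
Accessibility: 0R0, 0R1, 1R1, 1R2, 2R2

Yes, satisfiable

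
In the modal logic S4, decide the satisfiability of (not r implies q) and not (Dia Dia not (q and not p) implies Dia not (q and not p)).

1. (not r implies q) and not (Dia Dia not (q and not p) implies Dia not (q and not p)), u
2. not r implies q, u
3. not (Dia Dia not (q and not p) implies Dia not (q and not p)), u
4. Dia Dia not (q and not p), u
5. not Dia not (q and not p), u
6. q and not p, u
7. q, u
8. not p, u
9. Dia not (q and not p), v
10. q and not p, v
11. q, v
12. not p, v
13. not (q and not p), w
14. q and not p, w
15. q, w
16. not p, w
17. p, w
Accessibility: uRu, uRv, uRw, vRv, vRw, wRw
Branch closes: p and not p both at w.
(One branch shown.) All branches close.

No, unsatisfiable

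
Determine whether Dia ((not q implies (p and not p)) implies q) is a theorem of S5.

Tableau for the negation not Dia ((not q implies (p and not p)) implies q):
1. not Dia ((not q implies (p and not p)) implies q), 0
2. not ((not q implies (p and not p)) implies q), 0   [neg-Dia-rule on 1 via 0R0]
3. not q implies (p and not p), 0   [neg-implies-rule on 2]
4. not q, 0   [neg-implies-rule on 2]
5. p and not p, 0   [implies-rule on 3 (branches; this branch)]
6. p, 0   [and-rule on 5]
7. not p, 0   [and-rule on 5]
Accessibility: 0R0
Branch closes: p and not p both at 0.
All branches of the negation close; one closing branch shown above.

Valid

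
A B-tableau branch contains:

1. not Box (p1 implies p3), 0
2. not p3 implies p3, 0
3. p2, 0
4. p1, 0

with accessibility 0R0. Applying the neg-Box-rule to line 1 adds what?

a fresh world 1 with 0R1, and not (p1 implies p3) at 1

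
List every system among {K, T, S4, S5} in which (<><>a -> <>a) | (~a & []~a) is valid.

T-tableau for the negation ~((<><>a -> <>a) | (~a & []~a)):
1. ~((<><>a -> <>a) | (~a & []~a)), 0
2. ~(<><>a -> <>a), 0
3. ~(~a & []~a), 0
4. <><>a, 0
5. ~<>a, 0
6. ~a, 0
7. ~[]~a, 0
8. <>a, 1
9. ~a, 1
10. a, 2
11. ~a, 2
Accessibility: 0R0, 0R1, 0R2, 1R1, 2R2
Branch closes: a and ~a both at 2.
Every branch closes (one shown): valid in T, hence also in S4, S5 (every theorem of T is a theorem of S4 and S5).
K-tableau for the negation ~((<><>a -> <>a) | (~a & []~a)):
1. ~((<><>a -> <>a) | (~a & []~a)), 0
2. ~(<><>a -> <>a), 0
3. ~(~a & []~a), 0
4. <><>a, 0
5. ~<>a, 0
6. a, 0
7. <>a, 1
8. ~a, 1
9. a, 2
Accessibility: 0R1, 1R2
Complete open branch: countermodel on a K-frame, so not valid in K.

T, S4, S5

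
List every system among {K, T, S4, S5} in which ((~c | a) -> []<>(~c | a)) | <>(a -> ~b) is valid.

T, S4, S5

T-tableau for the negation ~(((~c | a) -> []<>(~c | a)) | <>(a -> ~b)):
1. ~(((~c | a) -> []<>(~c | a)) | <>(a -> ~b)), u
2. ~((~c | a) -> []<>(~c | a)), u   [~|-rule on 1]
3. ~<>(a -> ~b), u   [~|-rule on 1]
4. ~c | a, u   [~->-rule on 2]
5. ~[]<>(~c | a), u   [~->-rule on 2]
6. ~(a -> ~b), u   [~<>-rule on 3 via uRu]
7. a, u   [~->-rule on 6]
8. b, u   [~->-rule on 6]
9. ~<>(~c | a), v   [~[]-rule on 5: fresh world v, uRv]
10. ~(a -> ~b), v   [~<>-rule on 3 via uRv]
11. a, v   [~->-rule on 10]
12. b, v   [~->-rule on 10]
13. ~(~c | a), v   [~<>-rule on 9 via vRv]
14. c, v   [~|-rule on 13]
15. ~a, v   [~|-rule on 13]
Accessibility: uRu, uRv, vRv
Branch closes: a and ~a both at v.
Every branch closes (one shown): valid in T, hence also in S4, S5 (every theorem of T is a theorem of S4 and S5).
K-tableau for the negation ~(((~c | a) -> []<>(~c | a)) | <>(a -> ~b)):
1. ~(((~c | a) -> []<>(~c | a)) | <>(a -> ~b)), u
2. ~((~c | a) -> []<>(~c | a)), u   [~|-rule on 1]
3. ~<>(a -> ~b), u   [~|-rule on 1]
4. ~c | a, u   [~->-rule on 2]
5. ~[]<>(~c | a), u   [~->-rule on 2]
6. a, u   [|-rule on 4 (branches; this branch)]
7. ~<>(~c | a), v   [~[]-rule on 5: fresh world v, uRv]
8. ~(a -> ~b), v   [~<>-rule on 3 via uRv]
9. a, v   [~->-rule on 8]
10. b, v   [~->-rule on 8]
Accessibility: uRv
Complete open branch: countermodel on a K-frame, so not valid in K.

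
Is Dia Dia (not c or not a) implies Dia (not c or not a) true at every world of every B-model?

Tableau for the negation not (Dia Dia (not c or not a) implies Dia (not c or not a)):
1. not (Dia Dia (not c or not a) implies Dia (not c or not a)), 0
2. Dia Dia (not c or not a), 0   [neg-implies-rule on 1]
3. not Dia (not c or not a), 0   [neg-implies-rule on 1]
4. not (not c or not a), 0   [neg-Dia-rule on 3 via 0R0]
5. c, 0   [neg-or-rule on 4]
6. a, 0   [neg-or-rule on 4]
7. Dia (not c or not a), 1   [Dia-rule on 2: fresh world 1, 0R1]
8. not (not c or not a), 1   [neg-Dia-rule on 3 via 0R1]
9. c, 1   [neg-or-rule on 8]
10. a, 1   [neg-or-rule on 8]
11. not c or not a, 2   [Dia-rule on 7: fresh world 2, 1R2]
12. not a, 2   [or-rule on 11 (branches; this branch)]
Accessibility: 0R0, 0R1, 1R0, 1R1, 1R2, 2R1, 2R2
The negation has an open branch (countermodel exists).

No, not valid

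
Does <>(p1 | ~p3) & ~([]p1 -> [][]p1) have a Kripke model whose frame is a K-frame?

Yes, satisfiable

1. <>(p1 | ~p3) & ~([]p1 -> [][]p1), 0
2. <>(p1 | ~p3), 0
3. ~([]p1 -> [][]p1), 0
4. []p1, 0
5. ~[][]p1, 0
6. p1 | ~p3, 1
7. p1, 1
8. ~p3, 1
9. ~[]p1, 2
10. p1, 2
11. ~p1, 3
Accessibility: 0R1, 0R2, 2R3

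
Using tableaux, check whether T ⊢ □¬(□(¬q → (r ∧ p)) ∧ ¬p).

Tableau for the negation ¬□¬(□(¬q → (r ∧ p)) ∧ ¬p):
1. ¬□¬(□(¬q → (r ∧ p)) ∧ ¬p), 0
2. □(¬q → (r ∧ p)) ∧ ¬p, 1
3. □(¬q → (r ∧ p)), 1
4. ¬p, 1
5. ¬q → (r ∧ p), 1
6. q, 1
Accessibility: 0R0, 0R1, 1R1
The negation has an open branch (countermodel exists).

Not valid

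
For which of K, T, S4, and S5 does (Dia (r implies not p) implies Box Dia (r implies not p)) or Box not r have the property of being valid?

S5

S5-tableau for the negation not ((Dia (r implies not p) implies Box Dia (r implies not p)) or Box not r):
1. not ((Dia (r implies not p) implies Box Dia (r implies not p)) or Box not r), w0
2. not (Dia (r implies not p) implies Box Dia (r implies not p)), w0
3. not Box not r, w0
4. Dia (r implies not p), w0
5. not Box Dia (r implies not p), w0
6. r, w1
7. r implies not p, w2
8. not p, w2
9. not Dia (r implies not p), w3
10. not (r implies not p), w0
11. r, w0
12. p, w0
13. not (r implies not p), w1
14. p, w1
15. not (r implies not p), w2
16. r, w2
17. p, w2
Accessibility: w0Rw0, w0Rw1, w0Rw2, w0Rw3, w1Rw0, w1Rw1, w1Rw2, w1Rw3, w2Rw0, w2Rw1, w2Rw2, w2Rw3, w3Rw0, w3Rw1, w3Rw2, w3Rw3
Branch closes: p and not p both at w2.
Every branch closes (one shown): valid in S5.
S4-tableau for the negation not ((Dia (r implies not p) implies Box Dia (r implies not p)) or Box not r):
1. not ((Dia (r implies not p) implies Box Dia (r implies not p)) or Box not r), w0
2. not (Dia (r implies not p) implies Box Dia (r implies not p)), w0
3. not Box not r, w0
4. Dia (r implies not p), w0
5. not Box Dia (r implies not p), w0
6. r, w1
7. r implies not p, w2
8. not p, w2
9. not Dia (r implies not p), w3
10. not (r implies not p), w3
11. r, w3
12. p, w3
Accessibility: w0Rw0, w0Rw1, w0Rw2, w0Rw3, w1Rw1, w2Rw2, w3Rw3
Complete open branch: countermodel on an S4-frame, so not valid in S4, nor in K, T (the same frame is also a K-frame and a T-frame).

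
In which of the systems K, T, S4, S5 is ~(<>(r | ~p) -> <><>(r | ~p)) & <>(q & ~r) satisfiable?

T-tableau for the formula:
1. ~(<>(r | ~p) -> <><>(r | ~p)) & <>(q & ~r), u
2. ~(<>(r | ~p) -> <><>(r | ~p)), u
3. <>(q & ~r), u
4. <>(r | ~p), u
5. ~<><>(r | ~p), u
6. ~<>(r | ~p), u
7. ~(r | ~p), u
8. ~r, u
9. p, u
10. q & ~r, v
11. q, v
12. ~r, v
13. ~<>(r | ~p), v
14. ~(r | ~p), v
15. p, v
16. r | ~p, w
17. ~<>(r | ~p), w
18. ~(r | ~p), w
19. ~r, w
20. p, w
21. ~p, w
Accessibility: uRu, uRv, uRw, vRv, wRw
Branch closes: p and ~p both at w.
Every branch closes (one shown): unsatisfiable in T, hence also in S4, S5 (every S4/S5-frame is a T-frame).
K-tableau for the formula:
1. ~(<>(r | ~p) -> <><>(r | ~p)) & <>(q & ~r), u
2. ~(<>(r | ~p) -> <><>(r | ~p)), u
3. <>(q & ~r), u
4. <>(r | ~p), u
5. ~<><>(r | ~p), u
6. q & ~r, v
7. q, v
8. ~r, v
9. ~<>(r | ~p), v
10. r | ~p, w
11. ~<>(r | ~p), w
12. ~p, w
Accessibility: uRv, uRw
Complete open branch: satisfiable in K.

K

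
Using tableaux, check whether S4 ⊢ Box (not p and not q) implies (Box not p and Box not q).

Valid

Tableau for the negation not (Box (not p and not q) implies (Box not p and Box not q)):
1. not (Box (not p and not q) implies (Box not p and Box not q)), u
2. Box (not p and not q), u
3. not (Box not p and Box not q), u
4. not p and not q, u
5. not p, u
6. not q, u
7. not Box not q, u
8. q, v
9. not p and not q, v
10. not p, v
11. not q, v
Accessibility: uRu, uRv, vRv
Branch closes: q and not q both at v.
Every branch of the negation's tableau closes; the branch above is one of them.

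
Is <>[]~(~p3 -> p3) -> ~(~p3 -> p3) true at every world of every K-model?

No, not valid

Tableau for the negation ~(<>[]~(~p3 -> p3) -> ~(~p3 -> p3)):
1. ~(<>[]~(~p3 -> p3) -> ~(~p3 -> p3)), 0
2. <>[]~(~p3 -> p3), 0
3. ~p3 -> p3, 0
4. p3, 0
5. []~(~p3 -> p3), 1
Accessibility: 0R1
The negation has an open branch (countermodel exists).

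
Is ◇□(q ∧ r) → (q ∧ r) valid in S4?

Not valid

Tableau for the negation ¬(◇□(q ∧ r) → (q ∧ r)):
1. ¬(◇□(q ∧ r) → (q ∧ r)), w0
2. ◇□(q ∧ r), w0   [¬→-rule on 1]
3. ¬(q ∧ r), w0   [¬→-rule on 1]
4. ¬r, w0   [¬∧-rule on 3 (branches; this branch)]
5. □(q ∧ r), w1   [◇-rule on 2: fresh world w1, w0Rw1]
6. q ∧ r, w1   [□-rule on 5 via w1Rw1]
7. q, w1   [∧-rule on 6]
8. r, w1   [∧-rule on 6]
Accessibility: w0Rw0, w0Rw1, w1Rw1
The negation has an open branch (countermodel exists).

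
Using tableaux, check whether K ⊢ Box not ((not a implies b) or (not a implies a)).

Tableau for the negation not Box not ((not a implies b) or (not a implies a)):
1. not Box not ((not a implies b) or (not a implies a)), 0
2. (not a implies b) or (not a implies a), 1
3. not a implies a, 1
4. a, 1
Accessibility: 0R1
The negation has an open branch (countermodel exists).

Not valid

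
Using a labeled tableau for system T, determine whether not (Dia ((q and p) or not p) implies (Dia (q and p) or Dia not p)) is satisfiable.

Unsatisfiable (every branch closes)

1. not (Dia ((q and p) or not p) implies (Dia (q and p) or Dia not p)), u
2. Dia ((q and p) or not p), u
3. not (Dia (q and p) or Dia not p), u
4. not Dia (q and p), u
5. not Dia not p, u
6. not (q and p), u
7. p, u
8. not q, u
9. (q and p) or not p, v
10. not (q and p), v
11. p, v
12. q and p, v
13. q, v
14. not p, v
Accessibility: uRu, uRv, vRv
Branch closes: p and not p both at v.
(One branch shown.) All branches close.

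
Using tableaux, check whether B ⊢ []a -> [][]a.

Tableau for the negation ~([]a -> [][]a):
1. ~([]a -> [][]a), u
2. []a, u   [~->-rule on 1]
3. ~[][]a, u   [~->-rule on 1]
4. a, u   [[]-rule on 2 via uRu]
5. ~[]a, v   [~[]-rule on 3: fresh world v, uRv]
6. a, v   [[]-rule on 2 via uRv]
7. ~a, w   [~[]-rule on 5: fresh world w, vRw]
Accessibility: uRu, uRv, vRu, vRv, vRw, wRv, wRw
The negation has an open branch (countermodel exists).

No, not valid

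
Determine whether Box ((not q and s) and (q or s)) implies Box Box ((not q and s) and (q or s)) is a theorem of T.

Tableau for the negation not (Box ((not q and s) and (q or s)) implies Box Box ((not q and s) and (q or s))):
1. not (Box ((not q and s) and (q or s)) implies Box Box ((not q and s) and (q or s))), u
2. Box ((not q and s) and (q or s)), u   [neg-implies-rule on 1]
3. not Box Box ((not q and s) and (q or s)), u   [neg-implies-rule on 1]
4. (not q and s) and (q or s), u   [Box-rule on 2 via uRu]
5. not q and s, u   [and-rule on 4]
6. q or s, u   [and-rule on 4]
7. not q, u   [and-rule on 5]
8. s, u   [and-rule on 5]
9. not Box ((not q and s) and (q or s)), v   [neg-Box-rule on 3: fresh world v, uRv]
10. (not q and s) and (q or s), v   [Box-rule on 2 via uRv]
11. not q and s, v   [and-rule on 10]
12. q or s, v   [and-rule on 10]
13. not q, v   [and-rule on 11]
14. s, v   [and-rule on 11]
15. not ((not q and s) and (q or s)), w   [neg-Box-rule on 9: fresh world w, vRw]
16. not (q or s), w   [neg-and-rule on 15 (branches; this branch)]
17. not q, w   [neg-or-rule on 16]
18. not s, w   [neg-or-rule on 16]
Accessibility: uRu, uRv, vRv, vRw, wRw
The negation has an open branch (countermodel exists).

Invalid (countermodel exists)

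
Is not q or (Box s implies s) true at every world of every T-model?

Tableau for the negation not (not q or (Box s implies s)):
1. not (not q or (Box s implies s)), w0
2. q, w0   [neg-or-rule on 1]
3. not (Box s implies s), w0   [neg-or-rule on 1]
4. Box s, w0   [neg-implies-rule on 3]
5. not s, w0   [neg-implies-rule on 3]
6. s, w0   [Box-rule on 4 via w0Rw0]
Accessibility: w0Rw0
Branch closes: s and not s both at w0.
All branches of the negation close; one closing branch shown above.

Valid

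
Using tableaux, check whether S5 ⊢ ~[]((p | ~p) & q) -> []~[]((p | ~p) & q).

Tableau for the negation ~(~[]((p | ~p) & q) -> []~[]((p | ~p) & q)):
1. ~(~[]((p | ~p) & q) -> []~[]((p | ~p) & q)), 0
2. ~[]((p | ~p) & q), 0
3. ~[]~[]((p | ~p) & q), 0
4. ~((p | ~p) & q), 1
5. ~q, 1
6. []((p | ~p) & q), 2
7. (p | ~p) & q, 0
8. p | ~p, 0
9. q, 0
10. (p | ~p) & q, 1
11. p | ~p, 1
12. q, 1
Accessibility: 0R0, 0R1, 0R2, 1R0, 1R1, 1R2, 2R0, 2R1, 2R2
Branch closes: q and ~q both at 1.
All branches of the negation close; one closing branch shown above.

Yes, valid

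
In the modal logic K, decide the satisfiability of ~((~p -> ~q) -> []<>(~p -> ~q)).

Satisfiable

1. ~((~p -> ~q) -> []<>(~p -> ~q)), u
2. ~p -> ~q, u
3. ~[]<>(~p -> ~q), u
4. ~q, u
5. ~<>(~p -> ~q), v
Accessibility: uRv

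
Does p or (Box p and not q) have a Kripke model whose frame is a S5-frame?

1. p or (Box p and not q), u
2. Box p and not q, u
3. Box p, u
4. not q, u
5. p, u
Accessibility: uRu

Satisfiable (open branch found)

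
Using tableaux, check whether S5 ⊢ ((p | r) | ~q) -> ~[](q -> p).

Invalid (countermodel exists)

Tableau for the negation ~(((p | r) | ~q) -> ~[](q -> p)):
1. ~(((p | r) | ~q) -> ~[](q -> p)), w0
2. (p | r) | ~q, w0
3. [](q -> p), w0
4. q -> p, w0
5. ~q, w0
6. p, w0
Accessibility: w0Rw0
The negation has an open branch (countermodel exists).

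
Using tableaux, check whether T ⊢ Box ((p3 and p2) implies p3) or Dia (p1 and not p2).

Tableau for the negation not (Box ((p3 and p2) implies p3) or Dia (p1 and not p2)):
1. not (Box ((p3 and p2) implies p3) or Dia (p1 and not p2)), 0
2. not Box ((p3 and p2) implies p3), 0
3. not Dia (p1 and not p2), 0
4. not (p1 and not p2), 0
5. p2, 0
6. not ((p3 and p2) implies p3), 1
7. p3 and p2, 1
8. not p3, 1
9. p3, 1
10. p2, 1
Accessibility: 0R0, 0R1, 1R1
Branch closes: p3 and not p3 both at 1.
Every branch of the negation's tableau closes; the branch above is one of them.

Valid in T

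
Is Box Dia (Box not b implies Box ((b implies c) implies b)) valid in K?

Tableau for the negation not Box Dia (Box not b implies Box ((b implies c) implies b)):
1. not Box Dia (Box not b implies Box ((b implies c) implies b)), w0
2. not Dia (Box not b implies Box ((b implies c) implies b)), w1   [neg-Box-rule on 1: fresh world w1, w0Rw1]
Accessibility: w0Rw1
The negation has an open branch (countermodel exists).

No, not valid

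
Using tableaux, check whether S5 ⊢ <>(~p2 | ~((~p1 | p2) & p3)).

Invalid (countermodel exists)

Tableau for the negation ~<>(~p2 | ~((~p1 | p2) & p3)):
1. ~<>(~p2 | ~((~p1 | p2) & p3)), u
2. ~(~p2 | ~((~p1 | p2) & p3)), u
3. p2, u
4. (~p1 | p2) & p3, u
5. ~p1 | p2, u
6. p3, u
Accessibility: uRu
The negation has an open branch (countermodel exists).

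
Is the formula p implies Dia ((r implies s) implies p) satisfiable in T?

Satisfiable

1. p implies Dia ((r implies s) implies p), w0
2. Dia ((r implies s) implies p), w0
3. (r implies s) implies p, w1
4. p, w1
Accessibility: w0Rw0, w0Rw1, w1Rw1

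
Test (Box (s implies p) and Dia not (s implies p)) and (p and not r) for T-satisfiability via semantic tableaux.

Unsatisfiable (every branch closes)

1. (Box (s implies p) and Dia not (s implies p)) and (p and not r), w0
2. Box (s implies p) and Dia not (s implies p), w0
3. p and not r, w0
4. Box (s implies p), w0
5. Dia not (s implies p), w0
6. p, w0
7. not r, w0
8. s implies p, w0
9. not (s implies p), w1
10. s, w1
11. not p, w1
12. s implies p, w1
13. p, w1
Accessibility: w0Rw0, w0Rw1, w1Rw1
Branch closes: p and not p both at w1.
(One branch shown.) All branches close.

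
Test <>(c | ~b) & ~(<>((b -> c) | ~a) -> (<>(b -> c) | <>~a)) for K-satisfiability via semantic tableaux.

1. <>(c | ~b) & ~(<>((b -> c) | ~a) -> (<>(b -> c) | <>~a)), w0
2. <>(c | ~b), w0
3. ~(<>((b -> c) | ~a) -> (<>(b -> c) | <>~a)), w0
4. <>((b -> c) | ~a), w0
5. ~(<>(b -> c) | <>~a), w0
6. ~<>(b -> c), w0
7. ~<>~a, w0
8. c | ~b, w1
9. ~(b -> c), w1
10. b, w1
11. ~c, w1
12. a, w1
13. ~b, w1
Accessibility: w0Rw1
Branch closes: b and ~b both at w1.
All branches of the tableau close; one closing branch shown above.

No, unsatisfiable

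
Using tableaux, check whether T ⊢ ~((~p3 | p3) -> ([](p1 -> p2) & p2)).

Tableau for the negation (~p3 | p3) -> ([](p1 -> p2) & p2):
1. (~p3 | p3) -> ([](p1 -> p2) & p2), u
2. [](p1 -> p2) & p2, u
3. [](p1 -> p2), u
4. p2, u
5. p1 -> p2, u
Accessibility: uRu
The negation has an open branch (countermodel exists).

Not valid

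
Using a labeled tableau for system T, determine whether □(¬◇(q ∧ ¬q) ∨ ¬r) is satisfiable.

1. □(¬◇(q ∧ ¬q) ∨ ¬r), 0
2. ¬◇(q ∧ ¬q) ∨ ¬r, 0
3. ¬r, 0
Accessibility: 0R0

Satisfiable (open branch found)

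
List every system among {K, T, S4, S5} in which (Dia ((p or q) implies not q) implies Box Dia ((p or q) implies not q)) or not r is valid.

S5

S5-tableau for the negation not ((Dia ((p or q) implies not q) implies Box Dia ((p or q) implies not q)) or not r):
1. not ((Dia ((p or q) implies not q) implies Box Dia ((p or q) implies not q)) or not r), u
2. not (Dia ((p or q) implies not q) implies Box Dia ((p or q) implies not q)), u   [neg-or-rule on 1]
3. r, u   [neg-or-rule on 1]
4. Dia ((p or q) implies not q), u   [neg-implies-rule on 2]
5. not Box Dia ((p or q) implies not q), u   [neg-implies-rule on 2]
6. (p or q) implies not q, v   [Dia-rule on 4: fresh world v, uRv]
7. not (p or q), v   [implies-rule on 6 (branches; this branch)]
8. not p, v   [neg-or-rule on 7]
9. not q, v   [neg-or-rule on 7]
10. not Dia ((p or q) implies not q), w   [neg-Box-rule on 5: fresh world w, uRw]
11. not ((p or q) implies not q), u   [neg-Dia-rule on 10 via wRu]
12. p or q, u   [neg-implies-rule on 11]
13. q, u   [neg-implies-rule on 11]
14. not ((p or q) implies not q), v   [neg-Dia-rule on 10 via wRv]
15. p or q, v   [neg-implies-rule on 14]
16. q, v   [neg-implies-rule on 14]
Accessibility: uRu, uRv, uRw, vRu, vRv, vRw, wRu, wRv, wRw
Branch closes: q and not q both at v.
Every branch closes (one shown): valid in S5.
S4-tableau for the negation not ((Dia ((p or q) implies not q) implies Box Dia ((p or q) implies not q)) or not r):
1. not ((Dia ((p or q) implies not q) implies Box Dia ((p or q) implies not q)) or not r), u
2. not (Dia ((p or q) implies not q) implies Box Dia ((p or q) implies not q)), u   [neg-or-rule on 1]
3. r, u   [neg-or-rule on 1]
4. Dia ((p or q) implies not q), u   [neg-implies-rule on 2]
5. not Box Dia ((p or q) implies not q), u   [neg-implies-rule on 2]
6. (p or q) implies not q, v   [Dia-rule on 4: fresh world v, uRv]
7. not q, v   [implies-rule on 6 (branches; this branch)]
8. not Dia ((p or q) implies not q), w   [neg-Box-rule on 5: fresh world w, uRw]
9. not ((p or q) implies not q), w   [neg-Dia-rule on 8 via wRw]
10. p or q, w   [neg-implies-rule on 9]
11. q, w   [neg-implies-rule on 9]
Accessibility: uRu, uRv, uRw, vRv, wRw
Complete open branch: countermodel on an S4-frame, so not valid in S4, nor in K, T (the same frame is also a K-frame and a T-frame).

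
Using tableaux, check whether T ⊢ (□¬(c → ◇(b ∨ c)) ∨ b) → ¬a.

Tableau for the negation ¬((□¬(c → ◇(b ∨ c)) ∨ b) → ¬a):
1. ¬((□¬(c → ◇(b ∨ c)) ∨ b) → ¬a), 0
2. □¬(c → ◇(b ∨ c)) ∨ b, 0   [¬→-rule on 1]
3. a, 0   [¬→-rule on 1]
4. b, 0   [∨-rule on 2 (branches; this branch)]
Accessibility: 0R0
The negation has an open branch (countermodel exists).

Invalid (countermodel exists)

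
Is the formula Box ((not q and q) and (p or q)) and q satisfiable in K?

1. Box ((not q and q) and (p or q)) and q, 0
2. Box ((not q and q) and (p or q)), 0
3. q, 0

Satisfiable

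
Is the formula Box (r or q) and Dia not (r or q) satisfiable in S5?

Unsatisfiable (every branch closes)

1. Box (r or q) and Dia not (r or q), u
2. Box (r or q), u   [and-rule on 1]
3. Dia not (r or q), u   [and-rule on 1]
4. r or q, u   [Box-rule on 2 via uRu]
5. q, u   [or-rule on 4 (branches; this branch)]
6. not (r or q), v   [Dia-rule on 3: fresh world v, uRv]
7. not r, v   [neg-or-rule on 6]
8. not q, v   [neg-or-rule on 6]
9. r or q, v   [Box-rule on 2 via uRv]
10. q, v   [or-rule on 9 (branches; this branch)]
Accessibility: uRu, uRv, vRu, vRv
Branch closes: q and not q both at v.
All branches of the tableau close; one closing branch shown above.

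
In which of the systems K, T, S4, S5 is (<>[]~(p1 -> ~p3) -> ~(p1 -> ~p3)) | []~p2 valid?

S5

S5-tableau for the negation ~((<>[]~(p1 -> ~p3) -> ~(p1 -> ~p3)) | []~p2):
1. ~((<>[]~(p1 -> ~p3) -> ~(p1 -> ~p3)) | []~p2), 0
2. ~(<>[]~(p1 -> ~p3) -> ~(p1 -> ~p3)), 0
3. ~[]~p2, 0
4. <>[]~(p1 -> ~p3), 0
5. p1 -> ~p3, 0
6. ~p3, 0
7. p2, 1
8. []~(p1 -> ~p3), 2
9. ~(p1 -> ~p3), 0
10. p1, 0
11. p3, 0
Accessibility: 0R0, 0R1, 0R2, 1R0, 1R1, 1R2, 2R0, 2R1, 2R2
Branch closes: p3 and ~p3 both at 0.
Every branch closes (one shown): valid in S5.
S4-tableau for the negation ~((<>[]~(p1 -> ~p3) -> ~(p1 -> ~p3)) | []~p2):
1. ~((<>[]~(p1 -> ~p3) -> ~(p1 -> ~p3)) | []~p2), 0
2. ~(<>[]~(p1 -> ~p3) -> ~(p1 -> ~p3)), 0
3. ~[]~p2, 0
4. <>[]~(p1 -> ~p3), 0
5. p1 -> ~p3, 0
6. ~p3, 0
7. p2, 1
8. []~(p1 -> ~p3), 2
9. ~(p1 -> ~p3), 2
10. p1, 2
11. p3, 2
Accessibility: 0R0, 0R1, 0R2, 1R1, 2R2
Complete open branch: countermodel on an S4-frame, so not valid in S4, nor in K, T (the same frame is also a K-frame and a T-frame).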